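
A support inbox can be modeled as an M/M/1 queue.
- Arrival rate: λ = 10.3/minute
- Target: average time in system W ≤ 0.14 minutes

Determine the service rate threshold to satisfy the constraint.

For M/M/1: W = 1/(μ-λ)
Need W ≤ 0.14, so 1/(μ-λ) ≤ 0.14
μ - λ ≥ 1/0.14 = 7.1429
μ ≥ 10.3 + 7.1429 = 17.4429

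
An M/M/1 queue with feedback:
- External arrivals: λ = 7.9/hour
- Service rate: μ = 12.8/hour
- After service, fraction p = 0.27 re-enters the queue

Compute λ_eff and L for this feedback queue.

Effective arrival rate: λ_eff = λ/(1-p) = 7.9/(1-0.27) = 7.9/0.73 = 10.821918
ρ = λ_eff/μ = 10.821918/12.8 = 0.845462
L = ρ/(1-ρ) = 0.845462/(1-0.845462) = 5.4709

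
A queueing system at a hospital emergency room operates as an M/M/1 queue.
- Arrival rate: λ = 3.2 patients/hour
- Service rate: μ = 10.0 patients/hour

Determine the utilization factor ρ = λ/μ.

Server utilization: ρ = λ/μ
ρ = 3.2/10.0 = 0.3200
The server is busy 32.00% of the time.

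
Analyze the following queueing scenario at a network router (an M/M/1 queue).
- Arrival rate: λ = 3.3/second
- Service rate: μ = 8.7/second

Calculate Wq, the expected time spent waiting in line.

First, compute utilization: ρ = λ/μ = 3.3/8.7 = 0.3793
For M/M/1: Wq = λ/(μ(μ-λ))
Wq = 3.3/(8.7 × (8.7-3.3))
Wq = 3.3/(8.7 × 5.40)
Wq = 0.07024 seconds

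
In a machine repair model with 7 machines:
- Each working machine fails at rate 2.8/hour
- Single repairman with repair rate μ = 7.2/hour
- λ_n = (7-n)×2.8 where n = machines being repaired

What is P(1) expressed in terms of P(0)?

P(1)/P(0) = ∏_{i=0}^{1-1} λ_i/μ_{i+1}
= (7-0)×2.8/7.2
= 2.7222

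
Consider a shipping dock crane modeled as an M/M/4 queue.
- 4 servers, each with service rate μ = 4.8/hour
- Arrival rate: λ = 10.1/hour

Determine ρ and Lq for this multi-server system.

Traffic intensity: ρ = λ/(cμ) = 10.1/(4×4.8) = 0.5260
Since ρ = 0.5260 < 1, system is stable.
Offered load a = λ/μ = cρ = 10.1/4.8 = 2.1042
P₀ = [ Σₙ₌₀^3 aⁿ/n! + a^4/(4!(1-ρ)) ]⁻¹
Σ = a^0/0! + a^1/1! + a^2/2! + a^3/3! = 1.00000 + 2.10417 + 2.21376 + 1.55271 = 6.8706
a^4/(4!(1-ρ)) = 19.6029/(24 × 0.47396) = 1.7233
P₀ = 1/(6.8706 + 1.7233) = 0.1164
Lq = P₀·a^4·ρ / (4!(1-ρ)²) = 0.11636 × 19.6029 × 0.52604 / (24 × 0.22464) = 0.2226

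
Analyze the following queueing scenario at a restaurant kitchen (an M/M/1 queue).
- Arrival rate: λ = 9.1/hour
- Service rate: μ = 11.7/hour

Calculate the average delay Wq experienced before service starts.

First, compute utilization: ρ = λ/μ = 9.1/11.7 = 0.7778
For M/M/1: Wq = λ/(μ(μ-λ))
Wq = 9.1/(11.7 × (11.7-9.1))
Wq = 9.1/(11.7 × 2.60)
Wq = 0.2991 hours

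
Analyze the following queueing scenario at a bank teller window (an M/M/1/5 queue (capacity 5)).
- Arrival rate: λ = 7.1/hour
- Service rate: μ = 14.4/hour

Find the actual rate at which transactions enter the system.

ρ = λ/μ = 7.1/14.4 = 0.493056
P₀ = (1-ρ)/(1-ρ^(K+1)) = (1-0.493056)/(1-0.493056^6) = 0.5069/0.9856 = 0.5143
P_K = P₀×ρ^K = 0.5143 × 0.493056^5 = 0.5143 × 0.02914 = 0.01499
λ_eff = λ(1-P_K) = 7.1 × (1 - 0.01499) = 7.1 × 0.98501 = 6.9936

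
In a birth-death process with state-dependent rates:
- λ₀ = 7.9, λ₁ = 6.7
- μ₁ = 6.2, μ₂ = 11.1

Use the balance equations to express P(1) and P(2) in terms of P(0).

Balance equations:
State 0: λ₀P₀ = μ₁P₁ → P₁ = (λ₀/μ₁)P₀ = (7.9/6.2)P₀ = 1.2742P₀
State 1: P₂ = (λ₀λ₁)/(μ₁μ₂)P₀ = (7.9×6.7)/(6.2×11.1)P₀ = 0.7691P₀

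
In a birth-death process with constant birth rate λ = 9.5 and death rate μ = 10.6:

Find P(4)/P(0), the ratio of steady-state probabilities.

For constant rates: P(n)/P(0) = (λ/μ)^n
P(4)/P(0) = (9.5/10.6)^4 = 0.89623^4 = 0.6452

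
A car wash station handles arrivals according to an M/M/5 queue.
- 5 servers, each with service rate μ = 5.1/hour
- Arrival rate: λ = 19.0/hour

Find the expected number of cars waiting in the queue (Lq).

Traffic intensity: ρ = λ/(cμ) = 19.0/(5×5.1) = 0.7451
Since ρ = 0.7451 < 1, system is stable.
Offered load a = λ/μ = cρ = 19.0/5.1 = 3.7255
P₀ = [ Σₙ₌₀^4 aⁿ/n! + a^5/(5!(1-ρ)) ]⁻¹
Σ = a^0/0! + a^1/1! + a^2/2! + a^3/3! + a^4/4! = 1.0000 + 3.7255 + 6.9396 + 8.6179 + 8.0264 = 28.3094
a^5/(5!(1-ρ)) = 717.6573/(120 × 0.254902) = 23.4619
P₀ = 1/(28.3094 + 23.4619) = 0.01932
Lq = P₀·a^5·ρ / (5!(1-ρ)²) = 0.019316 × 717.6573 × 0.74510 / (120 × 0.064975) = 1.3247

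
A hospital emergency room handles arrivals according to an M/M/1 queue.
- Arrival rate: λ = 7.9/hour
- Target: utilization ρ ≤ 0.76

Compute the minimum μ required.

ρ = λ/μ, so μ = λ/ρ
μ ≥ 7.9/0.76 = 10.3947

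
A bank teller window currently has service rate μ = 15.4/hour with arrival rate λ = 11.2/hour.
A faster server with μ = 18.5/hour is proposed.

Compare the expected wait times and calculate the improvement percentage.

System 1: ρ₁ = 11.2/15.4 = 0.7273, W₁ = 1/(15.4-11.2) = 0.23810
System 2: ρ₂ = 11.2/18.5 = 0.6054, W₂ = 1/(18.5-11.2) = 0.13699
Improvement: (W₁-W₂)/W₁ = (0.23810-0.13699)/0.23810 = 42.47%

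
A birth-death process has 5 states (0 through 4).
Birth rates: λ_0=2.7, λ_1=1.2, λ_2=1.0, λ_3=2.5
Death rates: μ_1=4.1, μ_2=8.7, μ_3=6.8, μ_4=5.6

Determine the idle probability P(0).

Ratios P(n)/P(0) = (λ₀···λₙ₋₁)/(μ₁···μₙ):
P(1)/P(0) = (2.7)/(4.1) = 0.6585
P(2)/P(0) = (2.7×1.2)/(4.1×8.7) = 0.09083
P(3)/P(0) = (2.7×1.2×1.0)/(4.1×8.7×6.8) = 0.01336
P(4)/P(0) = (2.7×1.2×1.0×2.5)/(4.1×8.7×6.8×5.6) = 0.005963

Normalization: ∑ P(n) = 1
P(0) × (1.0000 + 0.6585 + 0.09083 + 0.01336 + 0.005963) = 1
P(0) × 1.7687 = 1
P(0) = 1/1.7687 = 0.5654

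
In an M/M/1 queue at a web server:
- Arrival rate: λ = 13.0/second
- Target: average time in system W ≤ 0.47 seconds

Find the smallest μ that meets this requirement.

For M/M/1: W = 1/(μ-λ)
Need W ≤ 0.47, so 1/(μ-λ) ≤ 0.47
μ - λ ≥ 1/0.47 = 2.1277
μ ≥ 13.0 + 2.1277 = 15.1277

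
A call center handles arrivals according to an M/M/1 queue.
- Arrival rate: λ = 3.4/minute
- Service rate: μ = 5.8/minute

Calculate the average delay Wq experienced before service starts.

First, compute utilization: ρ = λ/μ = 3.4/5.8 = 0.5862
For M/M/1: Wq = λ/(μ(μ-λ))
Wq = 3.4/(5.8 × (5.8-3.4))
Wq = 3.4/(5.8 × 2.40)
Wq = 0.2443 minutes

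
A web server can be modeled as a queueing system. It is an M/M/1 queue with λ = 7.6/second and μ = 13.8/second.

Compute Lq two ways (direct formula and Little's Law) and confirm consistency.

Method 1 (direct): Lq = λ²/(μ(μ-λ)) = 57.76/(13.8 × 6.20) = 0.6751

Method 2 (Little's Law):
W = 1/(μ-λ) = 1/6.20 = 0.16129
Wq = W - 1/μ = 0.16129 - 0.072464 = 0.08883
Lq = λWq = 7.6 × 0.08883 = 0.6751 ✔ (matches Method 1)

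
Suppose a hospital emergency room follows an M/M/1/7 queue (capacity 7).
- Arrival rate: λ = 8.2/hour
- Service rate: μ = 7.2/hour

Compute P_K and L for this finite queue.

ρ = λ/μ = 8.2/7.2 = 1.1389
P₀ = (1-ρ)/(1-ρ^(K+1)) = (1-1.1389)/(1-1.1389^8) = -0.1389/-1.8306 = 0.07588
P_K = P₀×ρ^K = 0.07588 × 1.1389^7 = 0.07588 × 2.4854 = 0.1886
Blocking probability P_7 = 0.1886 (18.86%)
L = ρ[1 - (K+1)ρ^K + Kρ^(K+1)] / [(1-ρ)(1-ρ^(K+1))]
L = 1.1389 × (1 - 8×2.4854163 + 7×2.8306407) / ((1 - 1.1389) × (1 - 2.8306407)) = 4.1706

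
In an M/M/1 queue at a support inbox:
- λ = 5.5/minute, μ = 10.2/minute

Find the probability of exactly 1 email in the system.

ρ = λ/μ = 5.5/10.2 = 0.5392
P(n) = (1-ρ)ρⁿ
P(1) = (1-0.5392) × 0.5392^1
P(1) = 0.4608 × 0.5392
P(1) = 0.2485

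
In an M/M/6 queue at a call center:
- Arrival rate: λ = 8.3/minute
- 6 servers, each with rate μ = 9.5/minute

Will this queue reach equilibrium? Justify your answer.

Stability requires ρ = λ/(cμ) < 1
ρ = 8.3/(6 × 9.5) = 8.3/57.00 = 0.1456
Since 0.1456 < 1, the system is STABLE.
The servers are busy 14.56% of the time.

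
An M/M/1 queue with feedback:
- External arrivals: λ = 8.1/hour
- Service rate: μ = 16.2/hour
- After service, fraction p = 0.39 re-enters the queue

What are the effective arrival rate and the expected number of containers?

Effective arrival rate: λ_eff = λ/(1-p) = 8.1/(1-0.39) = 8.1/0.61 = 13.27869
ρ = λ_eff/μ = 13.27869/16.2 = 0.819672
L = ρ/(1-ρ) = 0.819672/(1-0.819672) = 4.5455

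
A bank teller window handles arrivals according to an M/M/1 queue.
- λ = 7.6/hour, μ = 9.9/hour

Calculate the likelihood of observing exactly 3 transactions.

ρ = λ/μ = 7.6/9.9 = 0.7677
P(n) = (1-ρ)ρⁿ
P(3) = (1-0.7677) × 0.7677^3
P(3) = 0.2323 × 0.4525
P(3) = 0.1051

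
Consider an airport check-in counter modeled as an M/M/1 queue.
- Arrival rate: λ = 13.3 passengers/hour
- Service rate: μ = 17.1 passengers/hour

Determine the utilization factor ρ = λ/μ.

Server utilization: ρ = λ/μ
ρ = 13.3/17.1 = 0.7778
The server is busy 77.78% of the time.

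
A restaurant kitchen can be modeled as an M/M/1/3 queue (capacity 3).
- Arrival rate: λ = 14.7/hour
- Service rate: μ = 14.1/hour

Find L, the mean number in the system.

ρ = λ/μ = 14.7/14.1 = 1.04255
P₀ = (1-ρ)/(1-ρ^(K+1)) = (1-1.04255)/(1-1.04255^4) = -0.04255/-0.1814 = 0.2346
P_K = P₀×ρ^K = 0.2346 × 1.04255^3 = 0.2346 × 1.1332 = 0.2658
L = ρ[1 - (K+1)ρ^K + Kρ^(K+1)] / [(1-ρ)(1-ρ^(K+1))]
L = 1.04255 × (1 - 4×1.1331585 + 3×1.1813744) / ((1 - 1.04255) × (1 - 1.1813744)) = 1.5521 orders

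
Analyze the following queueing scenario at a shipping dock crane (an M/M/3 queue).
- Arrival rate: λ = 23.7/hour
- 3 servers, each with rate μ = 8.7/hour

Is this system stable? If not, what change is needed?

Stability requires ρ = λ/(cμ) < 1
ρ = 23.7/(3 × 8.7) = 23.7/26.10 = 0.9080
Since 0.9080 < 1, the system is STABLE.
The servers are busy 90.80% of the time.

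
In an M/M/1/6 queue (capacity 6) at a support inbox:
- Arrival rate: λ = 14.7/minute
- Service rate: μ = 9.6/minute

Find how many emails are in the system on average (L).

ρ = λ/μ = 14.7/9.6 = 1.53125
P₀ = (1-ρ)/(1-ρ^(K+1)) = (1-1.53125)/(1-1.53125^7) = -0.5312/-18.7389 = 0.02835
P_K = P₀×ρ^K = 0.02835 × 1.53125^6 = 0.02835 × 12.8907 = 0.3655
L = ρ[1 - (K+1)ρ^K + Kρ^(K+1)] / [(1-ρ)(1-ρ^(K+1))]
L = 1.53125 × (1 - 7×12.8907 + 6×19.7389) / ((1 - 1.53125) × (1 - 19.7389)) = 4.4912 emails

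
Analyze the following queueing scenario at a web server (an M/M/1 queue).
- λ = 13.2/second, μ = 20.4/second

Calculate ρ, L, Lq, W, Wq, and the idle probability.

Step 1: ρ = λ/μ = 13.2/20.4 = 0.6471
Step 2: L = λ/(μ-λ) = 13.2/7.20 = 1.8333
Step 3: Lq = λ²/(μ(μ-λ)) = 174.24/(20.4×7.20) = 1.1863
Step 4: W = 1/(μ-λ) = 1/7.20 = 0.13889
Step 5: Wq = λ/(μ(μ-λ)) = 13.2/(20.4×7.20) = 0.08987
Step 6: P(0) = 1-ρ = 0.3529
Verify: L = λW = 13.2×0.13889 = 1.8333 ✔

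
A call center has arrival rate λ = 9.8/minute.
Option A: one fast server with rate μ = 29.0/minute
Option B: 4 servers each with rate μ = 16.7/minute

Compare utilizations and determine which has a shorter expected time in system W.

Option A: single server μ = 29.0 (M/M/1)
  ρ_A = 9.8/29.0 = 0.3379
  W_A = 1/(μ-λ) = 1/(29.0-9.8) = 1/19.20 = 0.05208

Option B: 4 servers μ = 16.7 (M/M/4)
  ρ_B = λ/(cμ) = 9.8/(4×16.7) = 0.1467
  Offered load a = λ/μ = cρ = 9.8/16.7 = 0.5868
  P₀ = [ Σₙ₌₀^3 aⁿ/n! + a^4/(4!(1-ρ)) ]⁻¹
  Σ = a^0/0! + a^1/1! + a^2/2! + a^3/3! = 1.0000 + 0.5868 + 0.1722 + 0.03368 = 1.7927
  a^4/(4!(1-ρ)) = 0.1186/(24 × 0.8533) = 0.005791
  P₀ = 1/(1.7927 + 0.005791) = 0.5560
  Lq = P₀·a^4·ρ / (4!(1-ρ)²) = 0.5560 × 0.1186 × 0.1467 / (24 × 0.7281) = 0.0005536
  Wq_B = Lq/λ = 0.0005536/9.8 = 0.00005649
  W_B = Wq_B + 1/μ = 0.00005649 + 0.05988 = 0.05994

Since W_A = 0.05208 < W_B = 0.05994, Option A (single fast server) has the shorter time in system.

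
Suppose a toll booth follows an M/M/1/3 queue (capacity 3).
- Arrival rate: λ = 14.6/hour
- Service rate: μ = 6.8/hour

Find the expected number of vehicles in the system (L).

ρ = λ/μ = 14.6/6.8 = 2.1471
P₀ = (1-ρ)/(1-ρ^(K+1)) = (1-2.1471)/(1-2.1471^4) = -1.1471/-20.2525 = 0.05664
P_K = P₀×ρ^K = 0.05664 × 2.1471^3 = 0.05664 × 9.8982 = 0.5606
L = ρ[1 - (K+1)ρ^K + Kρ^(K+1)] / [(1-ρ)(1-ρ^(K+1))]
L = 2.1471 × (1 - 4×9.898213 + 3×21.25245) / ((1 - 2.1471) × (1 - 21.25245)) = 2.3257 vehicles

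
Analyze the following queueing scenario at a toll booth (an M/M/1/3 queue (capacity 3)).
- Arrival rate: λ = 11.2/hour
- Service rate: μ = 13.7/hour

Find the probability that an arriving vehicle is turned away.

ρ = λ/μ = 11.2/13.7 = 0.8175
P₀ = (1-ρ)/(1-ρ^(K+1)) = (1-0.8175)/(1-0.8175^4) = 0.1825/0.5534 = 0.3298
P_K = P₀×ρ^K = 0.3298 × 0.8175^3 = 0.3298 × 0.5463 = 0.1802
Blocking probability = 18.02%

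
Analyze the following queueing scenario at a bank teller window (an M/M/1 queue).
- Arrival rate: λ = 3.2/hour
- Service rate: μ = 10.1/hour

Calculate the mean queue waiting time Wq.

First, compute utilization: ρ = λ/μ = 3.2/10.1 = 0.3168
For M/M/1: Wq = λ/(μ(μ-λ))
Wq = 3.2/(10.1 × (10.1-3.2))
Wq = 3.2/(10.1 × 6.90)
Wq = 0.04592 hours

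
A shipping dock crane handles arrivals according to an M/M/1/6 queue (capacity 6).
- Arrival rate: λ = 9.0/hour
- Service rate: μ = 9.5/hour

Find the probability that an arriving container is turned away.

ρ = λ/μ = 9.0/9.5 = 0.94737
P₀ = (1-ρ)/(1-ρ^(K+1)) = (1-0.94737)/(1-0.94737^7) = 0.05263/0.3151 = 0.1670
P_K = P₀×ρ^K = 0.16703 × 0.94737^6 = 0.16703 × 0.72297 = 0.1208
Blocking probability = 12.08%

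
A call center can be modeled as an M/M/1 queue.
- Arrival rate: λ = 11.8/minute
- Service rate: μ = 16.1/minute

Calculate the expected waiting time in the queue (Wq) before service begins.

First, compute utilization: ρ = λ/μ = 11.8/16.1 = 0.7329
For M/M/1: Wq = λ/(μ(μ-λ))
Wq = 11.8/(16.1 × (16.1-11.8))
Wq = 11.8/(16.1 × 4.30)
Wq = 0.1704 minutes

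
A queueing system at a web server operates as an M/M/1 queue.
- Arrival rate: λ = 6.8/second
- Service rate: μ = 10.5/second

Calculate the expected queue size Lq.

ρ = λ/μ = 6.8/10.5 = 0.6476
For M/M/1: Lq = λ²/(μ(μ-λ))
Lq = 46.24/(10.5 × 3.70)
Lq = 1.1902 requests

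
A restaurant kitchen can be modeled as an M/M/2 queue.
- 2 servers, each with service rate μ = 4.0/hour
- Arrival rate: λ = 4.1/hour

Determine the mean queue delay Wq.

Traffic intensity: ρ = λ/(cμ) = 4.1/(2×4.0) = 0.5125
Since ρ = 0.5125 < 1, system is stable.
Offered load a = λ/μ = cρ = 4.1/4.0 = 1.0250
P₀ = [ Σₙ₌₀^1 aⁿ/n! + a^2/(2!(1-ρ)) ]⁻¹
Σ = a^0/0! + a^1/1! = 1.0000 + 1.0250 = 2.0250
a^2/(2!(1-ρ)) = 1.05062/(2 × 0.487500) = 1.0776
P₀ = 1/(2.0250 + 1.0776) = 0.3223
Lq = P₀·a^2·ρ / (2!(1-ρ)²) = 0.32231 × 1.0506 × 0.51250 / (2 × 0.23766) = 0.3651
Wq = Lq/λ = 0.3651/4.1 = 0.08905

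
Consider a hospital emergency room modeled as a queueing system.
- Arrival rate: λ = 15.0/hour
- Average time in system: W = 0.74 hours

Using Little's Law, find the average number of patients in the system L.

Little's Law: L = λW
L = 15.0 × 0.74 = 11.1000 patients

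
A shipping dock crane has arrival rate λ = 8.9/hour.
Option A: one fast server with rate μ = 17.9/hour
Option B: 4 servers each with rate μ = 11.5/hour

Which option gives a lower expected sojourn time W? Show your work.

Option A: single server μ = 17.9 (M/M/1)
  ρ_A = 8.9/17.9 = 0.4972
  W_A = 1/(μ-λ) = 1/(17.9-8.9) = 1/9.00 = 0.1111

Option B: 4 servers μ = 11.5 (M/M/4)
  ρ_B = λ/(cμ) = 8.9/(4×11.5) = 0.1935
  Offered load a = λ/μ = cρ = 8.9/11.5 = 0.7739
  P₀ = [ Σₙ₌₀^3 aⁿ/n! + a^4/(4!(1-ρ)) ]⁻¹
  Σ = a^0/0! + a^1/1! + a^2/2! + a^3/3! = 1.0000 + 0.77391 + 0.29947 + 0.077255 = 2.1506
  a^4/(4!(1-ρ)) = 0.3587/(24 × 0.8065) = 0.01853
  P₀ = 1/(2.1506 + 0.01853) = 0.4610
  Lq = P₀·a^4·ρ / (4!(1-ρ)²) = 0.4610 × 0.3587 × 0.1935 / (24 × 0.6505) = 0.002050
  Wq_B = Lq/λ = 0.002050/8.9 = 0.0002303
  W_B = Wq_B + 1/μ = 0.0002303 + 0.08696 = 0.08719

Since W_B = 0.08719 < W_A = 0.1111, Option B (multiple servers) has the shorter time in system.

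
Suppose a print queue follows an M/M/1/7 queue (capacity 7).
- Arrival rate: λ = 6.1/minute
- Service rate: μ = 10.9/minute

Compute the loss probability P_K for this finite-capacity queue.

ρ = λ/μ = 6.1/10.9 = 0.55963
P₀ = (1-ρ)/(1-ρ^(K+1)) = (1-0.55963)/(1-0.55963^8) = 0.44037/0.99038 = 0.4446
P_K = P₀×ρ^K = 0.44465 × 0.55963^7 = 0.44465 × 0.017191 = 0.007644
Blocking probability = 0.76%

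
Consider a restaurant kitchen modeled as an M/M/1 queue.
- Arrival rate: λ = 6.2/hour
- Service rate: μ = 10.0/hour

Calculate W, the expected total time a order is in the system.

First, compute utilization: ρ = λ/μ = 6.2/10.0 = 0.6200
For M/M/1: W = 1/(μ-λ)
W = 1/(10.0-6.2) = 1/3.80
W = 0.2632 hours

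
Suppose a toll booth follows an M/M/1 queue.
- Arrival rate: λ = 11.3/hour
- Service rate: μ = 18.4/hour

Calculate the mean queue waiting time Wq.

First, compute utilization: ρ = λ/μ = 11.3/18.4 = 0.6141
For M/M/1: Wq = λ/(μ(μ-λ))
Wq = 11.3/(18.4 × (18.4-11.3))
Wq = 11.3/(18.4 × 7.10)
Wq = 0.08650 hours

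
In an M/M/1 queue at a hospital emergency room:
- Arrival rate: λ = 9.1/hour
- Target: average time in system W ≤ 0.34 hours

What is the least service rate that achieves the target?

For M/M/1: W = 1/(μ-λ)
Need W ≤ 0.34, so 1/(μ-λ) ≤ 0.34
μ - λ ≥ 1/0.34 = 2.9412
μ ≥ 9.1 + 2.9412 = 12.0412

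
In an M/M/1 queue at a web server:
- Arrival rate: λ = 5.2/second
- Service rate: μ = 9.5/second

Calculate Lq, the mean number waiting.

ρ = λ/μ = 5.2/9.5 = 0.5474
For M/M/1: Lq = λ²/(μ(μ-λ))
Lq = 27.04/(9.5 × 4.30)
Lq = 0.6619 requests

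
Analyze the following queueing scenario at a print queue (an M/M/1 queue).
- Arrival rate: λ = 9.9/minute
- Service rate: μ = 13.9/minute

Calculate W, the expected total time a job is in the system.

First, compute utilization: ρ = λ/μ = 9.9/13.9 = 0.7122
For M/M/1: W = 1/(μ-λ)
W = 1/(13.9-9.9) = 1/4.00
W = 0.2500 minutes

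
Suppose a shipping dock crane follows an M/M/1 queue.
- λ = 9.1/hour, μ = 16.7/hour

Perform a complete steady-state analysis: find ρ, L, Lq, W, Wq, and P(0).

Step 1: ρ = λ/μ = 9.1/16.7 = 0.5449
Step 2: L = λ/(μ-λ) = 9.1/7.60 = 1.1974
Step 3: Lq = λ²/(μ(μ-λ)) = 82.81/(16.7×7.60) = 0.6525
Step 4: W = 1/(μ-λ) = 1/7.60 = 0.13158
Step 5: Wq = λ/(μ(μ-λ)) = 9.1/(16.7×7.60) = 0.07170
Step 6: P(0) = 1-ρ = 0.4551
Verify: L = λW = 9.1×0.13158 = 1.1974 ✔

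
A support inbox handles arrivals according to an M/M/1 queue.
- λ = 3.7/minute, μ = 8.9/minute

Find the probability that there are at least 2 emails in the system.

ρ = λ/μ = 3.7/8.9 = 0.4157
P(N ≥ n) = ρⁿ
P(N ≥ 2) = 0.4157^2
P(N ≥ 2) = 0.1728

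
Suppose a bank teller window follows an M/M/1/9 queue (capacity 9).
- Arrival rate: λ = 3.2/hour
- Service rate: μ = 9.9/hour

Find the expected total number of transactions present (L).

ρ = λ/μ = 3.2/9.9 = 0.323232
P₀ = (1-ρ)/(1-ρ^(K+1)) = (1-0.323232)/(1-0.323232^10) = 0.6768/1.0000 = 0.6768
P_K = P₀×ρ^K = 0.67678 × 0.323232^9 = 0.67678 × 0.000038515 = 0.00002607
L = ρ[1 - (K+1)ρ^K + Kρ^(K+1)] / [(1-ρ)(1-ρ^(K+1))]
L = 0.323232 × (1 - 10×0.00003851 + 9×0.00001245) / ((1 - 0.323232) × (1 - 0.00001245)) = 0.4775 transactions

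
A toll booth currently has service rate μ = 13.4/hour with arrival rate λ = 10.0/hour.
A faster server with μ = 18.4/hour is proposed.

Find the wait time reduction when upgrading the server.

System 1: ρ₁ = 10.0/13.4 = 0.7463, W₁ = 1/(13.4-10.0) = 0.29412
System 2: ρ₂ = 10.0/18.4 = 0.5435, W₂ = 1/(18.4-10.0) = 0.11905
Improvement: (W₁-W₂)/W₁ = (0.29412-0.11905)/0.29412 = 59.52%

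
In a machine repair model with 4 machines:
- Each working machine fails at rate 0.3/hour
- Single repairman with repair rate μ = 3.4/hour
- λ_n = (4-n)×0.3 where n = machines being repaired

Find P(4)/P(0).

P(4)/P(0) = ∏_{i=0}^{4-1} λ_i/μ_{i+1}
= (4-0)×0.3/3.4 × (4-1)×0.3/3.4 × (4-2)×0.3/3.4 × (4-3)×0.3/3.4
= 0.001455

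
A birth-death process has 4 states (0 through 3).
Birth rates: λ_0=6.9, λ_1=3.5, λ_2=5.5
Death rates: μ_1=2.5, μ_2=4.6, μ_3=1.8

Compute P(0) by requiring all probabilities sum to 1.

Ratios P(n)/P(0) = (λ₀···λₙ₋₁)/(μ₁···μₙ):
P(1)/P(0) = (6.9)/(2.5) = 2.7600
P(2)/P(0) = (6.9×3.5)/(2.5×4.6) = 2.1000
P(3)/P(0) = (6.9×3.5×5.5)/(2.5×4.6×1.8) = 6.4167

Normalization: ∑ P(n) = 1
P(0) × (1.0000 + 2.7600 + 2.1000 + 6.4167) = 1
P(0) × 12.2767 = 1
P(0) = 1/12.2767 = 0.08146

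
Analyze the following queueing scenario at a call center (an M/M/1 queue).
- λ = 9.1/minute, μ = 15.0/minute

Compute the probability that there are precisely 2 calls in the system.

ρ = λ/μ = 9.1/15.0 = 0.6067
P(n) = (1-ρ)ρⁿ
P(2) = (1-0.6067) × 0.6067^2
P(2) = 0.3933 × 0.3681
P(2) = 0.1448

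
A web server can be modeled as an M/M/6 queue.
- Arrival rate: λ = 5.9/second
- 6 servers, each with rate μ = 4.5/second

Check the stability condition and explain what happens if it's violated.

Stability requires ρ = λ/(cμ) < 1
ρ = 5.9/(6 × 4.5) = 5.9/27.00 = 0.2185
Since 0.2185 < 1, the system is STABLE.
The servers are busy 21.85% of the time.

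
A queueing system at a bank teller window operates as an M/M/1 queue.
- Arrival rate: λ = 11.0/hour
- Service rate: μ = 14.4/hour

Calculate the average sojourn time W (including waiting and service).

First, compute utilization: ρ = λ/μ = 11.0/14.4 = 0.7639
For M/M/1: W = 1/(μ-λ)
W = 1/(14.4-11.0) = 1/3.40
W = 0.2941 hours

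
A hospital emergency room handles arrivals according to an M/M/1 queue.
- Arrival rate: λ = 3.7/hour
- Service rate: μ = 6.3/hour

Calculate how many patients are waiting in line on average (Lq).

ρ = λ/μ = 3.7/6.3 = 0.5873
For M/M/1: Lq = λ²/(μ(μ-λ))
Lq = 13.69/(6.3 × 2.60)
Lq = 0.8358 patients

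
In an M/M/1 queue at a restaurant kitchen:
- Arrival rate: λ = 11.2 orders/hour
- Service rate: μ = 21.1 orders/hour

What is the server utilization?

Server utilization: ρ = λ/μ
ρ = 11.2/21.1 = 0.5308
The server is busy 53.08% of the time.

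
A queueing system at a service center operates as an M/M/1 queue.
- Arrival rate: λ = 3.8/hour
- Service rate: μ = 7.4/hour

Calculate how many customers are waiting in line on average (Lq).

ρ = λ/μ = 3.8/7.4 = 0.5135
For M/M/1: Lq = λ²/(μ(μ-λ))
Lq = 14.44/(7.4 × 3.60)
Lq = 0.5420 customers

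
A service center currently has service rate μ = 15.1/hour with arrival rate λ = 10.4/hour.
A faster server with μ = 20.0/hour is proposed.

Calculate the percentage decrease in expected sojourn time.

System 1: ρ₁ = 10.4/15.1 = 0.6887, W₁ = 1/(15.1-10.4) = 0.21277
System 2: ρ₂ = 10.4/20.0 = 0.5200, W₂ = 1/(20.0-10.4) = 0.10417
Improvement: (W₁-W₂)/W₁ = (0.21277-0.10417)/0.21277 = 51.04%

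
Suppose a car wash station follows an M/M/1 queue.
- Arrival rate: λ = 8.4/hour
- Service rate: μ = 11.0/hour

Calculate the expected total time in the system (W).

First, compute utilization: ρ = λ/μ = 8.4/11.0 = 0.7636
For M/M/1: W = 1/(μ-λ)
W = 1/(11.0-8.4) = 1/2.60
W = 0.3846 hours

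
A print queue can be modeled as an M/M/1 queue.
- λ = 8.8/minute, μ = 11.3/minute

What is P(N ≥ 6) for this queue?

ρ = λ/μ = 8.8/11.3 = 0.7788
P(N ≥ n) = ρⁿ
P(N ≥ 6) = 0.7788^6
P(N ≥ 6) = 0.2231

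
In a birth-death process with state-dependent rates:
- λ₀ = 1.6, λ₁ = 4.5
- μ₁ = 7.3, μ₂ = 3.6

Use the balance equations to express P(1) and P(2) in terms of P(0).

Balance equations:
State 0: λ₀P₀ = μ₁P₁ → P₁ = (λ₀/μ₁)P₀ = (1.6/7.3)P₀ = 0.2192P₀
State 1: P₂ = (λ₀λ₁)/(μ₁μ₂)P₀ = (1.6×4.5)/(7.3×3.6)P₀ = 0.2740P₀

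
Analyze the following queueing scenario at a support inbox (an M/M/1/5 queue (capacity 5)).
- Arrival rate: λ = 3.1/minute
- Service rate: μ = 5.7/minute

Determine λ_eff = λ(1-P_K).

ρ = λ/μ = 3.1/5.7 = 0.54386
P₀ = (1-ρ)/(1-ρ^(K+1)) = (1-0.54386)/(1-0.54386^6) = 0.45614/0.97412 = 0.4683
P_K = P₀×ρ^K = 0.4683 × 0.54386^5 = 0.4683 × 0.04758 = 0.02228
λ_eff = λ(1-P_K) = 3.1 × (1 - 0.02228) = 3.1 × 0.9777 = 3.0309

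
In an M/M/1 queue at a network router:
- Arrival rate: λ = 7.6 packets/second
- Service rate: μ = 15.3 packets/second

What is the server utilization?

Server utilization: ρ = λ/μ
ρ = 7.6/15.3 = 0.4967
The server is busy 49.67% of the time.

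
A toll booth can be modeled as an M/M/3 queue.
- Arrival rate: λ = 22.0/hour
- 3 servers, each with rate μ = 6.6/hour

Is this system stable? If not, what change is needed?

Stability requires ρ = λ/(cμ) < 1
ρ = 22.0/(3 × 6.6) = 22.0/19.80 = 1.1111
Since 1.1111 ≥ 1, the system is UNSTABLE.
Need c > λ/μ = 22.0/6.6 = 3.33.
Minimum servers needed: c = 4.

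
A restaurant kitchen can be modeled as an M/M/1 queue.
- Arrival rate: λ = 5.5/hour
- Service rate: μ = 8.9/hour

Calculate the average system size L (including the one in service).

ρ = λ/μ = 5.5/8.9 = 0.6180
For M/M/1: L = λ/(μ-λ)
L = 5.5/(8.9-5.5) = 5.5/3.40
L = 1.6176 orders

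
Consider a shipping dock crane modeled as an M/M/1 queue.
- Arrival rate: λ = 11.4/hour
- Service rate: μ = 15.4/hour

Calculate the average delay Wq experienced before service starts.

First, compute utilization: ρ = λ/μ = 11.4/15.4 = 0.7403
For M/M/1: Wq = λ/(μ(μ-λ))
Wq = 11.4/(15.4 × (15.4-11.4))
Wq = 11.4/(15.4 × 4.00)
Wq = 0.1851 hours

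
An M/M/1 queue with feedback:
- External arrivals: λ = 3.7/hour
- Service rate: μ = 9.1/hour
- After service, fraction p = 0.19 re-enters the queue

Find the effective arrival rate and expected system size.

Effective arrival rate: λ_eff = λ/(1-p) = 3.7/(1-0.19) = 3.7/0.81 = 4.5679
ρ = λ_eff/μ = 4.5679/9.1 = 0.50197
L = ρ/(1-ρ) = 0.50197/(1-0.50197) = 1.0079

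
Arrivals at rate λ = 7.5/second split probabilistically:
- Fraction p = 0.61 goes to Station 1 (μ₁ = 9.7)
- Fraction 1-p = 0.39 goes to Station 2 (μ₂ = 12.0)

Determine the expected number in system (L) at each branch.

Effective rates: λ₁ = 7.5×0.61 = 4.575, λ₂ = 7.5×0.39 = 2.925
Station 1: ρ₁ = 4.575/9.7 = 0.47165, L₁ = ρ₁/(1-ρ₁) = 0.47165/(1-0.47165) = 0.8927
Station 2: ρ₂ = 2.925/12.0 = 0.24375, L₂ = ρ₂/(1-ρ₂) = 0.24375/(1-0.24375) = 0.3223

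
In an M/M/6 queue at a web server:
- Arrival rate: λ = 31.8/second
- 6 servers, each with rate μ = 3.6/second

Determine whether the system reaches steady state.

Stability requires ρ = λ/(cμ) < 1
ρ = 31.8/(6 × 3.6) = 31.8/21.60 = 1.4722
Since 1.4722 ≥ 1, the system is UNSTABLE.
Need c > λ/μ = 31.8/3.6 = 8.83.
Minimum servers needed: c = 9.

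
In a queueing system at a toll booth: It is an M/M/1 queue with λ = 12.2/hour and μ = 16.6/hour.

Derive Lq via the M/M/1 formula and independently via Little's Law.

Method 1 (direct): Lq = λ²/(μ(μ-λ)) = 148.84/(16.6 × 4.40) = 2.0378

Method 2 (Little's Law):
W = 1/(μ-λ) = 1/4.40 = 0.22727
Wq = W - 1/μ = 0.22727 - 0.060241 = 0.16703
Lq = λWq = 12.2 × 0.16703 = 2.0378 ✔ (matches Method 1)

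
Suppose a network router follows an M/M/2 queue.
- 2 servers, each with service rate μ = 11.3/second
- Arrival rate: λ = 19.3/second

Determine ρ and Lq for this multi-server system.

Traffic intensity: ρ = λ/(cμ) = 19.3/(2×11.3) = 0.8540
Since ρ = 0.8540 < 1, system is stable.
Offered load a = λ/μ = cρ = 19.3/11.3 = 1.7080
P₀ = [ Σₙ₌₀^1 aⁿ/n! + a^2/(2!(1-ρ)) ]⁻¹
Σ = a^0/0! + a^1/1! = 1.0000 + 1.7080 = 2.7080
a^2/(2!(1-ρ)) = 2.91714/(2 × 0.146018) = 9.9890
P₀ = 1/(2.7080 + 9.9890) = 0.07876
Lq = P₀·a^2·ρ / (2!(1-ρ)²) = 0.078759 × 2.9171 × 0.85398 / (2 × 0.021321) = 4.6011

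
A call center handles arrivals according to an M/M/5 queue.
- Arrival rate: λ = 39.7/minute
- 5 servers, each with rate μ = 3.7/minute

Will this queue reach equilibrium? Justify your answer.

Stability requires ρ = λ/(cμ) < 1
ρ = 39.7/(5 × 3.7) = 39.7/18.50 = 2.1459
Since 2.1459 ≥ 1, the system is UNSTABLE.
Need c > λ/μ = 39.7/3.7 = 10.73.
Minimum servers needed: c = 11.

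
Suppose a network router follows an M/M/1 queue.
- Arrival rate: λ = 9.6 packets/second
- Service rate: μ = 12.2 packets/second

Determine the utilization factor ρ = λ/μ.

Server utilization: ρ = λ/μ
ρ = 9.6/12.2 = 0.7869
The server is busy 78.69% of the time.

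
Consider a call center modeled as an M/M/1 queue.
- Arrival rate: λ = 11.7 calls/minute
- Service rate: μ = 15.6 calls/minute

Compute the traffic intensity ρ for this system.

Server utilization: ρ = λ/μ
ρ = 11.7/15.6 = 0.7500
The server is busy 75.00% of the time.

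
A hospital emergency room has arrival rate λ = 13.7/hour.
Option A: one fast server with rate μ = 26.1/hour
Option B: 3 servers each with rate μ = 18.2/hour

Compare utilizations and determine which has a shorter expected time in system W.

Option A: single server μ = 26.1 (M/M/1)
  ρ_A = 13.7/26.1 = 0.5249
  W_A = 1/(μ-λ) = 1/(26.1-13.7) = 1/12.40 = 0.08065

Option B: 3 servers μ = 18.2 (M/M/3)
  ρ_B = λ/(cμ) = 13.7/(3×18.2) = 0.2509
  Offered load a = λ/μ = cρ = 13.7/18.2 = 0.7527
  P₀ = [ Σₙ₌₀^2 aⁿ/n! + a^3/(3!(1-ρ)) ]⁻¹
  Σ = a^0/0! + a^1/1! + a^2/2! = 1.0000 + 0.75275 + 0.28331 = 2.0361
  a^3/(3!(1-ρ)) = 0.42653/(6 × 0.74908) = 0.09490
  P₀ = 1/(2.0361 + 0.09490) = 0.4693
  Lq = P₀·a^3·ρ / (3!(1-ρ)²) = 0.4693 × 0.4265 × 0.2509 / (6 × 0.5611) = 0.01492
  Wq_B = Lq/λ = 0.014917/13.7 = 0.0010888
  W_B = Wq_B + 1/μ = 0.0010888 + 0.054945 = 0.05603

Since W_B = 0.05603 < W_A = 0.08065, Option B (multiple servers) has the shorter time in system.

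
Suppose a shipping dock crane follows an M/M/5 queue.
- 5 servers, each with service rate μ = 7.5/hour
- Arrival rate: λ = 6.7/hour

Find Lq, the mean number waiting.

Traffic intensity: ρ = λ/(cμ) = 6.7/(5×7.5) = 0.1787
Since ρ = 0.1787 < 1, system is stable.
Offered load a = λ/μ = cρ = 6.7/7.5 = 0.8933
P₀ = [ Σₙ₌₀^4 aⁿ/n! + a^5/(5!(1-ρ)) ]⁻¹
Σ = a^0/0! + a^1/1! + a^2/2! + a^3/3! + a^4/4! = 1.0000 + 0.89333 + 0.39902 + 0.11882 + 0.026536 = 2.4377
a^5/(5!(1-ρ)) = 0.56894/(120 × 0.82133) = 0.005773
P₀ = 1/(2.4377 + 0.005773) = 0.4093
Lq = P₀·a^5·ρ / (5!(1-ρ)²) = 0.40925 × 0.56894 × 0.17867 / (120 × 0.67459) = 0.0005139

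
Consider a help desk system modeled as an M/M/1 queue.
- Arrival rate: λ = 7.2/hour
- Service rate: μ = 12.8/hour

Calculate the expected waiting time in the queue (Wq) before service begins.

First, compute utilization: ρ = λ/μ = 7.2/12.8 = 0.5625
For M/M/1: Wq = λ/(μ(μ-λ))
Wq = 7.2/(12.8 × (12.8-7.2))
Wq = 7.2/(12.8 × 5.60)
Wq = 0.1004 hours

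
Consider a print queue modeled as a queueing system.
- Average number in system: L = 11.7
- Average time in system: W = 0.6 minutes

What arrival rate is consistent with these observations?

Little's Law: L = λW, so λ = L/W
λ = 11.7/0.6 = 19.5000 jobs/minute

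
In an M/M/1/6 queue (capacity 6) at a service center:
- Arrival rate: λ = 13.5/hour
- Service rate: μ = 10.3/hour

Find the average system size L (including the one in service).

ρ = λ/μ = 13.5/10.3 = 1.3106796
P₀ = (1-ρ)/(1-ρ^(K+1)) = (1-1.3106796)/(1-1.3106796^7) = -0.3107/-5.6447 = 0.05504
P_K = P₀×ρ^K = 0.05504 × 1.3106796^6 = 0.05504 × 5.0697 = 0.2790
L = ρ[1 - (K+1)ρ^K + Kρ^(K+1)] / [(1-ρ)(1-ρ^(K+1))]
L = 1.3106796 × (1 - 7×5.069665 + 6×6.644706) / ((1 - 1.3106796) × (1 - 6.644706)) = 4.0213 customers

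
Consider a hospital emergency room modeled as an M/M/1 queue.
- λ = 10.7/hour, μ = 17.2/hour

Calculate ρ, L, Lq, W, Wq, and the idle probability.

Step 1: ρ = λ/μ = 10.7/17.2 = 0.6221
Step 2: L = λ/(μ-λ) = 10.7/6.50 = 1.6462
Step 3: Lq = λ²/(μ(μ-λ)) = 114.49/(17.2×6.50) = 1.0241
Step 4: W = 1/(μ-λ) = 1/6.50 = 0.15385
Step 5: Wq = λ/(μ(μ-λ)) = 10.7/(17.2×6.50) = 0.09571
Step 6: P(0) = 1-ρ = 0.3779
Verify: L = λW = 10.7×0.15385 = 1.6462 ✔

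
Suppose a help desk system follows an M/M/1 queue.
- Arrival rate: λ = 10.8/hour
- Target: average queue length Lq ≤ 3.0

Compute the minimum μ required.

For M/M/1: Lq = λ²/(μ(μ-λ))
Need Lq ≤ 3.0, i.e. μ(μ-λ) ≥ λ²/3.0
μ² - 10.8μ - 116.64/3.0 ≥ 0  →  μ² - 10.8μ - 38.8800 ≥ 0
Quadratic formula (positive root): μ = [λ + √(λ² + 4×38.8800)]/2
Discriminant: 116.64 + 4×38.8800 = 272.1600, √272.1600 = 16.4973
μ ≥ (10.8 + 16.4973)/2 = 13.6486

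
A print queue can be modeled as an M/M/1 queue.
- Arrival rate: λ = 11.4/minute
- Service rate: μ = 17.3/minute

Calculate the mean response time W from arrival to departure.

First, compute utilization: ρ = λ/μ = 11.4/17.3 = 0.6590
For M/M/1: W = 1/(μ-λ)
W = 1/(17.3-11.4) = 1/5.90
W = 0.1695 minutes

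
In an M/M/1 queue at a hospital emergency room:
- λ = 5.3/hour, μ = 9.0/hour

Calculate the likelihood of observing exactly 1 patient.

ρ = λ/μ = 5.3/9.0 = 0.5889
P(n) = (1-ρ)ρⁿ
P(1) = (1-0.5889) × 0.5889^1
P(1) = 0.4111 × 0.5889
P(1) = 0.2421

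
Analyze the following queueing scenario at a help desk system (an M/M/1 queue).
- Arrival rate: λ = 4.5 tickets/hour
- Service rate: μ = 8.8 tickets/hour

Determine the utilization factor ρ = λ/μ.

Server utilization: ρ = λ/μ
ρ = 4.5/8.8 = 0.5114
The server is busy 51.14% of the time.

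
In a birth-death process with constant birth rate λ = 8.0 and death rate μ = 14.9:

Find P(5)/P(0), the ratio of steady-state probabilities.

For constant rates: P(n)/P(0) = (λ/μ)^n
P(5)/P(0) = (8.0/14.9)^5 = 0.53691^5 = 0.04462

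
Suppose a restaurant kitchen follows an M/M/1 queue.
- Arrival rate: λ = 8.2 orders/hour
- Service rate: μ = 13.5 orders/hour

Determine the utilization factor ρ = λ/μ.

Server utilization: ρ = λ/μ
ρ = 8.2/13.5 = 0.6074
The server is busy 60.74% of the time.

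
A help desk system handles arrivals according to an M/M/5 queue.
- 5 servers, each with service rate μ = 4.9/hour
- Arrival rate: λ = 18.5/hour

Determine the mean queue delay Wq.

Traffic intensity: ρ = λ/(cμ) = 18.5/(5×4.9) = 0.7551
Since ρ = 0.7551 < 1, system is stable.
Offered load a = λ/μ = cρ = 18.5/4.9 = 3.7755
P₀ = [ Σₙ₌₀^4 aⁿ/n! + a^5/(5!(1-ρ)) ]⁻¹
Σ = a^0/0! + a^1/1! + a^2/2! + a^3/3! + a^4/4! = 1.0000 + 3.7755 + 7.1272 + 8.9697 + 8.4663 = 29.3387
a^5/(5!(1-ρ)) = 767.1464/(120 × 0.244898) = 26.1043
P₀ = 1/(29.3387 + 26.1043) = 0.01804
Lq = P₀·a^5·ρ / (5!(1-ρ)²) = 0.0180366 × 767.1464 × 0.755102 / (120 × 0.0599750) = 1.4517
Wq = Lq/λ = 1.4517/18.5 = 0.07847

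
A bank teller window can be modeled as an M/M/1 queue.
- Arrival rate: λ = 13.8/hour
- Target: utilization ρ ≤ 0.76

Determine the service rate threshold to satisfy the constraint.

ρ = λ/μ, so μ = λ/ρ
μ ≥ 13.8/0.76 = 18.1579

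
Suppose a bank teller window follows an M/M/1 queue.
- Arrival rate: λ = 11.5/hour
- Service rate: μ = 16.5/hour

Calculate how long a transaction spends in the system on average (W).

First, compute utilization: ρ = λ/μ = 11.5/16.5 = 0.6970
For M/M/1: W = 1/(μ-λ)
W = 1/(16.5-11.5) = 1/5.00
W = 0.2000 hours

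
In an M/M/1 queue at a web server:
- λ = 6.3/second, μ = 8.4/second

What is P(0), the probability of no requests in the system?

ρ = λ/μ = 6.3/8.4 = 0.7500
P(0) = 1 - ρ = 1 - 0.7500 = 0.2500
The server is idle 25.00% of the time.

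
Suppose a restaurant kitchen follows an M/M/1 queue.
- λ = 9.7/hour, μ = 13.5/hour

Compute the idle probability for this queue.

ρ = λ/μ = 9.7/13.5 = 0.7185
P(0) = 1 - ρ = 1 - 0.7185 = 0.2815
The server is idle 28.15% of the time.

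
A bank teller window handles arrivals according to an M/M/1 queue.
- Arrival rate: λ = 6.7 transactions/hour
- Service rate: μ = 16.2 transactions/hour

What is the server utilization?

Server utilization: ρ = λ/μ
ρ = 6.7/16.2 = 0.4136
The server is busy 41.36% of the time.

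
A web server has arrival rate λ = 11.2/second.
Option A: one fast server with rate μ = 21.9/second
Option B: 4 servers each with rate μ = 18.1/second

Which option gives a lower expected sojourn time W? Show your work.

Option A: single server μ = 21.9 (M/M/1)
  ρ_A = 11.2/21.9 = 0.5114
  W_A = 1/(μ-λ) = 1/(21.9-11.2) = 1/10.70 = 0.09346

Option B: 4 servers μ = 18.1 (M/M/4)
  ρ_B = λ/(cμ) = 11.2/(4×18.1) = 0.1547
  Offered load a = λ/μ = cρ = 11.2/18.1 = 0.6188
  P₀ = [ Σₙ₌₀^3 aⁿ/n! + a^4/(4!(1-ρ)) ]⁻¹
  Σ = a^0/0! + a^1/1! + a^2/2! + a^3/3! = 1.0000 + 0.6188 + 0.1914 + 0.03949 = 1.8497
  a^4/(4!(1-ρ)) = 0.14661/(24 × 0.84530) = 0.007227
  P₀ = 1/(1.8497 + 0.007227) = 0.5385
  Lq = P₀·a^4·ρ / (4!(1-ρ)²) = 0.5385 × 0.1466 × 0.1547 / (24 × 0.7145) = 0.0007122
  Wq_B = Lq/λ = 0.0007122/11.2 = 0.00006359
  W_B = Wq_B + 1/μ = 0.00006359 + 0.05525 = 0.05531

Since W_B = 0.05531 < W_A = 0.09346, Option B (multiple servers) has the shorter time in system.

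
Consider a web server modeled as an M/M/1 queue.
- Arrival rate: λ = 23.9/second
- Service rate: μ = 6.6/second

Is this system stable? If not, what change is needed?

Stability requires ρ = λ/(cμ) < 1
ρ = 23.9/(1 × 6.6) = 23.9/6.60 = 3.6212
Since 3.6212 ≥ 1, the system is UNSTABLE.
Queue grows without bound. Need μ > λ = 23.9.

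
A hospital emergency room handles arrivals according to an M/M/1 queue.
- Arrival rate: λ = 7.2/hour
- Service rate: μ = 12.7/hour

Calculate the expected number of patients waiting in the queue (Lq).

ρ = λ/μ = 7.2/12.7 = 0.5669
For M/M/1: Lq = λ²/(μ(μ-λ))
Lq = 51.84/(12.7 × 5.50)
Lq = 0.7422 patients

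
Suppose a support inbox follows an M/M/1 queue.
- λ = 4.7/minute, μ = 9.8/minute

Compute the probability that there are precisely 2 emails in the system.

ρ = λ/μ = 4.7/9.8 = 0.4796
P(n) = (1-ρ)ρⁿ
P(2) = (1-0.4796) × 0.4796^2
P(2) = 0.5204 × 0.2300
P(2) = 0.1197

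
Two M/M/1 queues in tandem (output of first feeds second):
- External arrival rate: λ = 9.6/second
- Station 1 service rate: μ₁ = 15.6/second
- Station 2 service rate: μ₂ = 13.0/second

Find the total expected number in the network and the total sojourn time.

By Jackson's theorem, each station behaves as independent M/M/1.
Station 1: ρ₁ = 9.6/15.6 = 0.6154, L₁ = ρ₁/(1-ρ₁) = λ/(μ₁-λ) = 9.6/6.00 = 1.6000
Station 2: ρ₂ = 9.6/13.0 = 0.7385, L₂ = ρ₂/(1-ρ₂) = λ/(μ₂-λ) = 9.6/3.40 = 2.8235
Total: L = L₁ + L₂ = 1.6000 + 2.8235 = 4.4235
W = L/λ = 4.4235/9.6 = 0.4608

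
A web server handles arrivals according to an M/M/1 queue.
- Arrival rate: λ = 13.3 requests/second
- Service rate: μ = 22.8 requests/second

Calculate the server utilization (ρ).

Server utilization: ρ = λ/μ
ρ = 13.3/22.8 = 0.5833
The server is busy 58.33% of the time.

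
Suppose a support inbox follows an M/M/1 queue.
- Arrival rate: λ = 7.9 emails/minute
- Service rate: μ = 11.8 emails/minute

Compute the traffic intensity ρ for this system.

Server utilization: ρ = λ/μ
ρ = 7.9/11.8 = 0.6695
The server is busy 66.95% of the time.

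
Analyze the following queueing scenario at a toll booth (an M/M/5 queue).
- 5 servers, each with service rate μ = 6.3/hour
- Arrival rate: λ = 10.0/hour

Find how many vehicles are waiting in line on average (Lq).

Traffic intensity: ρ = λ/(cμ) = 10.0/(5×6.3) = 0.3175
Since ρ = 0.3175 < 1, system is stable.
Offered load a = λ/μ = cρ = 10.0/6.3 = 1.5873
P₀ = [ Σₙ₌₀^4 aⁿ/n! + a^5/(5!(1-ρ)) ]⁻¹
Σ = a^0/0! + a^1/1! + a^2/2! + a^3/3! + a^4/4! = 1.0000 + 1.5873 + 1.2598 + 0.6665 + 0.2645 = 4.7781
a^5/(5!(1-ρ)) = 10.0762/(120 × 0.6825) = 0.1230
P₀ = 1/(4.7781 + 0.1230) = 0.2040
Lq = P₀·a^5·ρ / (5!(1-ρ)²) = 0.2040 × 10.0762 × 0.3175 / (120 × 0.4659) = 0.01167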